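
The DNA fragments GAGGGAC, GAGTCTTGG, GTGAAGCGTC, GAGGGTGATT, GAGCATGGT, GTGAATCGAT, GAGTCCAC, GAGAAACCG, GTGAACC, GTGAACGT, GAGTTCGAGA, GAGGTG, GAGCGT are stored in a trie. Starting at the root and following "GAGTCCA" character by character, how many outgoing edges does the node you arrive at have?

1

Walk "GAGTCCA" from the root, arriving at one node.
Distinct next characters after "GAGTCCA": C.
That node has 1 child edge.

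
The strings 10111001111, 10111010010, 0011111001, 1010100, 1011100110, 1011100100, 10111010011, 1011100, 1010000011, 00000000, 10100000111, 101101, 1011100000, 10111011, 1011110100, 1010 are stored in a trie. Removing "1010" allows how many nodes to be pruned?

Walk "1010" from the leaf back toward the root, removing each node that no remaining word uses.
Every node on "1010" is still needed (e.g. by "1010100"), so nothing is freed.
Nodes removed: 0

0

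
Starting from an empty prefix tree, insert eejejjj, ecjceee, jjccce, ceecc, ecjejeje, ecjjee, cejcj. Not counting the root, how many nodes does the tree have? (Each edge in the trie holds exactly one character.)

35

Trie structure (* marks end of a word):
(root)
├─ c
│  └─ e
│     ├─ e
│     │  └─ c
│     │     └─ c *
│     └─ j
│        └─ c
│           └─ j *
├─ e
│  ├─ c
│  │  └─ j
│  │     ├─ c
│  │     │  └─ e
│  │     │     └─ e
│  │     │        └─ e *
│  │     ├─ e
│  │     │  └─ j
│  │     │     └─ e
│  │     │        └─ j
│  │     │           └─ e *
│  │     └─ j
│  │        └─ e
│  │           └─ e *
│  └─ e
│     └─ j
│        └─ e
│           └─ j
│              └─ j
│                 └─ j *
└─ j
   └─ j
      └─ c
         └─ c
            └─ c
               └─ e *
Counting every labelled node above: 35.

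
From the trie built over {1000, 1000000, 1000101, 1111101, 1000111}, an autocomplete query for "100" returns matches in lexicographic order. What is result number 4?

Words with prefix "100", in lexicographic order: "1000", "1000000", "1000101", "1000111"
The 4th is 1000111.

1000111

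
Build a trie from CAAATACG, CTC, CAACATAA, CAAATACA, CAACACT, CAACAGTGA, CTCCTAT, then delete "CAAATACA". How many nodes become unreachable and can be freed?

A node on "CAAATACA"'s path can go only if nothing else ends at it or branches off below it.
The suffix "A" (1 node) is used only by "CAAATACA"; the node for "CAAATAC" still has the child "G", so pruning stops there.
Nodes removed: 1

1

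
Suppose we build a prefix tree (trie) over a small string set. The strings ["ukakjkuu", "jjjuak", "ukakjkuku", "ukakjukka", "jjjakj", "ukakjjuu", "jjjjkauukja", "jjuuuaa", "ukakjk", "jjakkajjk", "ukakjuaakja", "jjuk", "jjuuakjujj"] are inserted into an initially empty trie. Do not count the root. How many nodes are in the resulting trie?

Insert word by word; a character creates a node only if that edge doesn't already exist:
  "ukakjkuu" → 8 new (u, k, a, k, j, k, u, u)
  "jjjuak" → 6 new (j, j, j, u, a, k)
  "ukakjkuku" → prefix "ukakjku" already present; 2 new (k, u)
  "ukakjukka" → prefix "ukakj" already present; 4 new (u, k, k, a)
  "jjjakj" → prefix "jjj" already present; 3 new (a, k, j)
  "ukakjjuu" → prefix "ukakj" already present; 3 new (j, u, u)
  "jjjjkauukja" → prefix "jjj" already present; 8 new (j, k, a, u, u, k, j, a)
  "jjuuuaa" → prefix "jj" already present; 5 new (u, u, u, a, a)
  "ukakjk" → prefix "ukakjk" already present; 0 new (none)
  "jjakkajjk" → prefix "jj" already present; 7 new (a, k, k, a, j, j, k)
  "ukakjuaakja" → prefix "ukakju" already present; 5 new (a, a, k, j, a)
  "jjuk" → prefix "jju" already present; 1 new (k)
  "jjuuakjujj" → prefix "jjuu" already present; 6 new (a, k, j, u, j, j)
Total nodes = 8 + 6 + 2 + 4 + 3 + 3 + 8 + 5 + 0 + 7 + 5 + 1 + 6 = 58

58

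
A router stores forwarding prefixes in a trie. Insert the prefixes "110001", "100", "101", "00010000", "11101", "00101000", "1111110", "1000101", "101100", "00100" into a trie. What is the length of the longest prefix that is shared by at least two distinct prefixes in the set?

4

The deepest shared node is where two words last agree before diverging.
e.g. "00100" and "00101000" share the prefix "0010" of length 4; no pair shares a longer one.
Longest shared-prefix length: 4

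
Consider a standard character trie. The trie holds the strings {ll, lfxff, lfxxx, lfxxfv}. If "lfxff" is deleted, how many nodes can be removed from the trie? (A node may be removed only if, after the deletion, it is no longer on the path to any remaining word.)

2

After clearing the end-marker at "lfxff", prune upward until reaching a node still needed by another word.
The suffix "ff" (2 nodes) is used only by "lfxff"; the node for "lfx" still has the child "x", so pruning stops there.
Nodes removed: 2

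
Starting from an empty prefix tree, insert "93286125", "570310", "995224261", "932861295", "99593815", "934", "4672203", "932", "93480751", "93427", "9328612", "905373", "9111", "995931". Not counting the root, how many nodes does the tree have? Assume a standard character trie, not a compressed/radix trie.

53

Count nodes per top-level branch (shared prefixes stored once):
  '4'-branch (4672203): 7 nodes
  '5'-branch (570310): 6 nodes
  '9'-branch (905373, 9111, 932, 9328612, 93286125, 932861295, 934, 93427, 93480751, 995224261, 995931, 99593815): 40 nodes
Sum: 53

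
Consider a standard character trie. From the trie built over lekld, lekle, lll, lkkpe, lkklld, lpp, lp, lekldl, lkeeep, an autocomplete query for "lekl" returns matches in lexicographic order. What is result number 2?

lekldl

Filter for "lekl…" and sort: "lekld", "lekldl", "lekle"
Position 2: lekldl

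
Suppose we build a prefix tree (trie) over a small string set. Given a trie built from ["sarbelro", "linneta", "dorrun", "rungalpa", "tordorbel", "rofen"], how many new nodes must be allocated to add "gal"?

3

Nothing in the trie begins with "g"; the whole of "gal" is new.
3 − 0 = 3 new nodes.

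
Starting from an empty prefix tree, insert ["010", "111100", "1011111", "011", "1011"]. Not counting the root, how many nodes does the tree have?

For each word, the new-node count is its length minus the longest prefix already in the trie:
  "010" → 3 new (0, 1, 0)
  "111100" → 6 new (1, 1, 1, 1, 0, 0)
  "1011111" → prefix "1" already present; 6 new (0, 1, 1, 1, 1, 1)
  "011" → prefix "01" already present; 1 new (1)
  "1011" → prefix "1011" already present; 0 new (none)
Total nodes = 3 + 6 + 6 + 1 + 0 = 16

16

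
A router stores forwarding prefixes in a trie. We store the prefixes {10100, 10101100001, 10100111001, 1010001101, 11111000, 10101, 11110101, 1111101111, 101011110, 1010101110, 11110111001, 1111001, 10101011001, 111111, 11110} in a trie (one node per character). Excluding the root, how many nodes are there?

Count nodes per top-level branch (shared prefixes stored once):
  '1'-branch (10100, 1010001101, 10100111001, 10101, 10101011001, 1010101110, 10101100001, 101011110, 11110, 1111001, 11110101, 11110111001, 11111000, 1111101111, 111111): 57 nodes
Sum: 57

57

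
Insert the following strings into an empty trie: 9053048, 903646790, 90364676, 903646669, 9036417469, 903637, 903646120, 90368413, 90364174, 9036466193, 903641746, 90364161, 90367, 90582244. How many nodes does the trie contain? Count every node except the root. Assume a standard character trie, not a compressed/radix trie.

Trace insertions, counting only characters that open a new branch:
  "9053048" → 7 new (9, 0, 5, 3, 0, 4, 8)
  "903646790" → prefix "90" already present; 7 new (3, 6, 4, 6, 7, 9, 0)
  "90364676" → prefix "9036467" already present; 1 new (6)
  "903646669" → prefix "903646" already present; 3 new (6, 6, 9)
  "9036417469" → prefix "90364" already present; 5 new (1, 7, 4, 6, 9)
  "903637" → prefix "9036" already present; 2 new (3, 7)
  "903646120" → prefix "903646" already present; 3 new (1, 2, 0)
  "90368413" → prefix "9036" already present; 4 new (8, 4, 1, 3)
  "90364174" → prefix "90364174" already present; 0 new (none)
  "9036466193" → prefix "9036466" already present; 3 new (1, 9, 3)
  "903641746" → prefix "903641746" already present; 0 new (none)
  "90364161" → prefix "903641" already present; 2 new (6, 1)
  "90367" → prefix "9036" already present; 1 new (7)
  "90582244" → prefix "905" already present; 5 new (8, 2, 2, 4, 4)
Total nodes = 7 + 7 + 1 + 3 + 5 + 2 + 3 + 4 + 0 + 3 + 0 + 2 + 1 + 5 = 43

43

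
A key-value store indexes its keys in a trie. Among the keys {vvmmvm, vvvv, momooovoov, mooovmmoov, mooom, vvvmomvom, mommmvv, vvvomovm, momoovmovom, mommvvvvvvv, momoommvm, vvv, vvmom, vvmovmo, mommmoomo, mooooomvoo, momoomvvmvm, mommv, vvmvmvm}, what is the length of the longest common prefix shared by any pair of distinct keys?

6

The deepest shared node is where two words last agree before diverging.
e.g. "momoommvm" and "momoomvvmvm" share the prefix "momoom" of length 6; no pair shares a longer one.
Longest shared-prefix length: 6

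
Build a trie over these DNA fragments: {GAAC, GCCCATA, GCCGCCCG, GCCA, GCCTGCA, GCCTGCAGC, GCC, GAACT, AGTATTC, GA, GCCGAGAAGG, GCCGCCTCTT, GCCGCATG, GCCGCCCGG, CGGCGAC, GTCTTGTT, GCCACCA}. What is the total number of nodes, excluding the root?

Insert word by word; a character creates a node only if that edge doesn't already exist:
  "GAAC" → 4 new (G, A, A, C)
  "GCCCATA" → prefix "G" already present; 6 new (C, C, C, A, T, A)
  "GCCGCCCG" → prefix "GCC" already present; 5 new (G, C, C, C, G)
  "GCCA" → prefix "GCC" already present; 1 new (A)
  "GCCTGCA" → prefix "GCC" already present; 4 new (T, G, C, A)
  "GCCTGCAGC" → prefix "GCCTGCA" already present; 2 new (G, C)
  "GCC" → prefix "GCC" already present; 0 new (none)
  "GAACT" → prefix "GAAC" already present; 1 new (T)
  "AGTATTC" → 7 new (A, G, T, A, T, T, C)
  "GA" → prefix "GA" already present; 0 new (none)
  "GCCGAGAAGG" → prefix "GCCG" already present; 6 new (A, G, A, A, G, G)
  "GCCGCCTCTT" → prefix "GCCGCC" already present; 4 new (T, C, T, T)
  "GCCGCATG" → prefix "GCCGC" already present; 3 new (A, T, G)
  "GCCGCCCGG" → prefix "GCCGCCCG" already present; 1 new (G)
  "CGGCGAC" → 7 new (C, G, G, C, G, A, C)
  "GTCTTGTT" → prefix "G" already present; 7 new (T, C, T, T, G, T, T)
  "GCCACCA" → prefix "GCCA" already present; 3 new (C, C, A)
Total nodes = 4 + 6 + 5 + 1 + 4 + 2 + 0 + 1 + 7 + 0 + 6 + 4 + 3 + 1 + 7 + 7 + 3 = 61

61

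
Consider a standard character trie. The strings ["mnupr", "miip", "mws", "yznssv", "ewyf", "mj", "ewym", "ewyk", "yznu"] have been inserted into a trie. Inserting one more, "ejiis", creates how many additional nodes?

The longest prefix of "ejiis" already in the trie is "e" (length 1).
New nodes needed: |"ejiis"| − 1 = 5 − 1 = 4.

4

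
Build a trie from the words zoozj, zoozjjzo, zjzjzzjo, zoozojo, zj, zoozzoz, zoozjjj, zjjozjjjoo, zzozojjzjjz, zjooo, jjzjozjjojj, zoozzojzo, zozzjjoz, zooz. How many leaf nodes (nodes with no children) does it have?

11

A leaf is a node with no children — equivalently, the end of a word that is not a proper prefix of any other stored word.
Those words: "jjzjozjjojj", "zjjozjjjoo", "zjooo", "zjzjzzjo", "zoozjjj", "zoozjjzo", "zoozojo", "zoozzojzo", "zoozzoz", "zozzjjoz", "zzozojjzjjz"
Leaf count: 11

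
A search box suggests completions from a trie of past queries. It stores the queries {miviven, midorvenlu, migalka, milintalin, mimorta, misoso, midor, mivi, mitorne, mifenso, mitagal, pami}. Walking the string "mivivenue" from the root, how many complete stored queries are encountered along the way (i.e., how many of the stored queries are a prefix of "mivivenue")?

2

Check each prefix of "mivivenue" against the stored set — each match is an end-marker on the path.
Prefixes of the query that are stored words: "mivi", "miviven"
Count: 2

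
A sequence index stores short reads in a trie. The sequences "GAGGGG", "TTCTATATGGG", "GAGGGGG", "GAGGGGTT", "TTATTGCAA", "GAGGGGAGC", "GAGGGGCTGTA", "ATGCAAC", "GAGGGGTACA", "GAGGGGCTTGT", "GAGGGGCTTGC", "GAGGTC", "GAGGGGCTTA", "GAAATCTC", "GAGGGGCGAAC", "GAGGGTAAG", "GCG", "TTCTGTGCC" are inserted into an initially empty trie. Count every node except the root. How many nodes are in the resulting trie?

73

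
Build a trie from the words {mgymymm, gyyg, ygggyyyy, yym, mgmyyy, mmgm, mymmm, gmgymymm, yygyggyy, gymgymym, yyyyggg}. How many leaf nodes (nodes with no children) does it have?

11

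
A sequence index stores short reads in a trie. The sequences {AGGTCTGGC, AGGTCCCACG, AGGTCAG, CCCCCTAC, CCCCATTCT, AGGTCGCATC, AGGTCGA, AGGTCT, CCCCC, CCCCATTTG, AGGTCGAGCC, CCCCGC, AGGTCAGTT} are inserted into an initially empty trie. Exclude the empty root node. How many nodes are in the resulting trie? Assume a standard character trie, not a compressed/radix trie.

44

Trace insertions, counting only characters that open a new branch:
  "AGGTCTGGC" → 9 new (A, G, G, T, C, T, G, G, C)
  "AGGTCCCACG" → prefix "AGGTC" already present; 5 new (C, C, A, C, G)
  "AGGTCAG" → prefix "AGGTC" already present; 2 new (A, G)
  "CCCCCTAC" → 8 new (C, C, C, C, C, T, A, C)
  "CCCCATTCT" → prefix "CCCC" already present; 5 new (A, T, T, C, T)
  "AGGTCGCATC" → prefix "AGGTC" already present; 5 new (G, C, A, T, C)
  "AGGTCGA" → prefix "AGGTCG" already present; 1 new (A)
  "AGGTCT" → prefix "AGGTCT" already present; 0 new (none)
  "CCCCC" → prefix "CCCCC" already present; 0 new (none)
  "CCCCATTTG" → prefix "CCCCATT" already present; 2 new (T, G)
  "AGGTCGAGCC" → prefix "AGGTCGA" already present; 3 new (G, C, C)
  "CCCCGC" → prefix "CCCC" already present; 2 new (G, C)
  "AGGTCAGTT" → prefix "AGGTCAG" already present; 2 new (T, T)
Total nodes = 9 + 5 + 2 + 8 + 5 + 5 + 1 + 0 + 0 + 2 + 3 + 2 + 2 = 44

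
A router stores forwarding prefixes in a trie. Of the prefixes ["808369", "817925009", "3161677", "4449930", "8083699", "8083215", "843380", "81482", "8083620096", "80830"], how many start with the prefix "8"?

8

Walk to "8"; the words in its subtree are exactly those with that prefix.
Matches: "80830", "8083215", "8083620096", "808369", "8083699", "81482", "817925009", "843380"
Count: 8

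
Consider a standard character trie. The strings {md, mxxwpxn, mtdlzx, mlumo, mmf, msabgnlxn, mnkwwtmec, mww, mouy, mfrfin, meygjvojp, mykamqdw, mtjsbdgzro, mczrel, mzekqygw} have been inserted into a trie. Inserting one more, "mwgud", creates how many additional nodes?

3

"mw" is already a path in the trie; the remaining "gud" must be added.
New nodes needed: |"mwgud"| − 2 = 5 − 2 = 3.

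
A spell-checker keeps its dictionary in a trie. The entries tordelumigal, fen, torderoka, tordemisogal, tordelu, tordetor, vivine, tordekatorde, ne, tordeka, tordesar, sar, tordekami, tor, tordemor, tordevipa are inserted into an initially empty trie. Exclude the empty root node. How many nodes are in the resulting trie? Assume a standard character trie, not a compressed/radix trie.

Insert word by word; a character creates a node only if that edge doesn't already exist:
  "tordelumigal" → 12 new (t, o, r, d, e, l, u, m, i, g, a, l)
  "fen" → 3 new (f, e, n)
  "torderoka" → prefix "torde" already present; 4 new (r, o, k, a)
  "tordemisogal" → prefix "torde" already present; 7 new (m, i, s, o, g, a, l)
  "tordelu" → prefix "tordelu" already present; 0 new (none)
  "tordetor" → prefix "torde" already present; 3 new (t, o, r)
  "vivine" → 6 new (v, i, v, i, n, e)
  "tordekatorde" → prefix "torde" already present; 7 new (k, a, t, o, r, d, e)
  "ne" → 2 new (n, e)
  "tordeka" → prefix "tordeka" already present; 0 new (none)
  "tordesar" → prefix "torde" already present; 3 new (s, a, r)
  "sar" → 3 new (s, a, r)
  "tordekami" → prefix "tordeka" already present; 2 new (m, i)
  "tor" → prefix "tor" already present; 0 new (none)
  "tordemor" → prefix "tordem" already present; 2 new (o, r)
  "tordevipa" → prefix "torde" already present; 4 new (v, i, p, a)
Total nodes = 12 + 3 + 4 + 7 + 0 + 3 + 6 + 7 + 2 + 0 + 3 + 3 + 2 + 0 + 2 + 4 = 58

58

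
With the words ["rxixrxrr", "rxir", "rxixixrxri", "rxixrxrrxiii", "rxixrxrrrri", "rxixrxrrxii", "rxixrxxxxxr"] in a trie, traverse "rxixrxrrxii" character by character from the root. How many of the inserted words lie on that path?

Walk "rxixrxrrxii" from the root; an end-of-word marker is hit whenever a stored word is a prefix of "rxixrxrrxii".
Prefixes of the query that are stored words: "rxixrxrr", "rxixrxrrxii"
Count: 2

2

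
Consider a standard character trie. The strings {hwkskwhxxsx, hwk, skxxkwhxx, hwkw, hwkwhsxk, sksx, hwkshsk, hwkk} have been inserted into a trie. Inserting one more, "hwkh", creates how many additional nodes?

1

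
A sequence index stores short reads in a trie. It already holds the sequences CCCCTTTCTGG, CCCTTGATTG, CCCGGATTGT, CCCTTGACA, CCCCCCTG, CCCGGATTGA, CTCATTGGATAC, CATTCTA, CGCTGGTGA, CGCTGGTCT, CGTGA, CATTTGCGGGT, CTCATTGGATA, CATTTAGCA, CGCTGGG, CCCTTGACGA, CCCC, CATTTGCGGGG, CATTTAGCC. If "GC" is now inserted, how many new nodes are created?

2

No existing word starts with "G", so every character of "GC" needs a new node.
2 − 0 = 2 new nodes.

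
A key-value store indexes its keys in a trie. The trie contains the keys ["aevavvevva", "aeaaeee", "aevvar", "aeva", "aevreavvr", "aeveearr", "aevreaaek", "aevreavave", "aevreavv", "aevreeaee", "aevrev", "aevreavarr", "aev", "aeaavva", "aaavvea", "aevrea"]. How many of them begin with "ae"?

15

Walk to "ae"; the words in its subtree are exactly those with that prefix.
Matches: "aeaaeee", "aeaavva", "aev", "aeva", "aevavvevva", "aeveearr", "aevrea", "aevreaaek", "aevreavarr", "aevreavave", "aevreavv", "aevreavvr", "aevreeaee", "aevrev", "aevvar"
Count: 15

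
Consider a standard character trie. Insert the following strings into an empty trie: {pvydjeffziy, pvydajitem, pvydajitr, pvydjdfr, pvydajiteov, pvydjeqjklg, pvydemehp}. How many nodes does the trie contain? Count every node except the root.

33

Insert word by word; a character creates a node only if that edge doesn't already exist:
  "pvydjeffziy" → 11 new (p, v, y, d, j, e, f, f, z, i, y)
  "pvydajitem" → prefix "pvyd" already present; 6 new (a, j, i, t, e, m)
  "pvydajitr" → prefix "pvydajit" already present; 1 new (r)
  "pvydjdfr" → prefix "pvydj" already present; 3 new (d, f, r)
  "pvydajiteov" → prefix "pvydajite" already present; 2 new (o, v)
  "pvydjeqjklg" → prefix "pvydje" already present; 5 new (q, j, k, l, g)
  "pvydemehp" → prefix "pvyd" already present; 5 new (e, m, e, h, p)
Total nodes = 11 + 6 + 1 + 3 + 2 + 5 + 5 = 33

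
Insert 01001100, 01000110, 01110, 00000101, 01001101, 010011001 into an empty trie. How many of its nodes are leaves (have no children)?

Leaves are exactly the stored words that no other stored word extends.
Those words: "00000101", "01000110", "010011001", "01001101", "01110"
Leaf count: 5

5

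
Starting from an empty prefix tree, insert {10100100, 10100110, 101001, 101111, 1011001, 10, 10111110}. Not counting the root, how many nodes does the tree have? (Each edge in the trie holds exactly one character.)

18

Insert word by word; a character creates a node only if that edge doesn't already exist:
  "10100100" → 8 new (1, 0, 1, 0, 0, 1, 0, 0)
  "10100110" → prefix "101001" already present; 2 new (1, 0)
  "101001" → prefix "101001" already present; 0 new (none)
  "101111" → prefix "101" already present; 3 new (1, 1, 1)
  "1011001" → prefix "1011" already present; 3 new (0, 0, 1)
  "10" → prefix "10" already present; 0 new (none)
  "10111110" → prefix "101111" already present; 2 new (1, 0)
Total nodes = 8 + 2 + 0 + 3 + 3 + 0 + 2 = 18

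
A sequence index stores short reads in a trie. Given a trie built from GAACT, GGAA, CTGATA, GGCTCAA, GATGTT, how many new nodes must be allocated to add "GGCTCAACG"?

2

Walking "GGCTCAACG" from the root, the first 7 characters ("GGCTCAA") follow existing edges; "C" is the first miss.
New nodes needed: |"GGCTCAACG"| − 7 = 9 − 7 = 2.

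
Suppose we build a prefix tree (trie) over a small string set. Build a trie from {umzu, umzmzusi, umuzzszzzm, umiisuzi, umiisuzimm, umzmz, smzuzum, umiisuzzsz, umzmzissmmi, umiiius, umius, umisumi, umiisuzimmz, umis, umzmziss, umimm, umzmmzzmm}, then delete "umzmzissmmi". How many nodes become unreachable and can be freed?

3

A node on "umzmzissmmi"'s path can go only if nothing else ends at it or branches off below it.
The suffix "mmi" (3 nodes) is used only by "umzmzissmmi"; "umzmziss" is itself a stored word, so pruning stops there.
Nodes removed: 3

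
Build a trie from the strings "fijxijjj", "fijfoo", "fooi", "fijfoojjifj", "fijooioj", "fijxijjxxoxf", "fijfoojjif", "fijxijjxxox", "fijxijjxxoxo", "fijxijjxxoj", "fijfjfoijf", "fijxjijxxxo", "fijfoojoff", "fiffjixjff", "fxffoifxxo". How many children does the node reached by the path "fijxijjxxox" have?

The children of the "fijxijjxxox" node are the distinct next characters among strings starting with "fijxijjxxox".
Characters that immediately follow "fijxijjxxox" among the stored strings: {f, o}.
That node has 2 child edges.

2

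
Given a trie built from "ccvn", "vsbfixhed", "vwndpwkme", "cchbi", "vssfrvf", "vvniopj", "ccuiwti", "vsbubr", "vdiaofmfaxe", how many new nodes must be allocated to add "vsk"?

1

Walking "vsk" from the root, the first 2 characters ("vs") follow existing edges; "k" is the first miss.
Each of the 1 remaining characters creates one node.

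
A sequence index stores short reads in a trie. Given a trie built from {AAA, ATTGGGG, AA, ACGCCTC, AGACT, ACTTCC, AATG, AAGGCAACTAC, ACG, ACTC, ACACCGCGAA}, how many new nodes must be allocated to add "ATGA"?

Walking "ATGA" from the root, the first 2 characters ("AT") follow existing edges; "G" is the first miss.
Each of the 2 remaining characters creates one node.

2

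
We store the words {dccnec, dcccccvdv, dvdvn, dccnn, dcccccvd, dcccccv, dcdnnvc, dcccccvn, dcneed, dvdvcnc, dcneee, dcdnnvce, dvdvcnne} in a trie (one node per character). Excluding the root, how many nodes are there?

Trace insertions, counting only characters that open a new branch:
  "dccnec" → 6 new (d, c, c, n, e, c)
  "dcccccvdv" → prefix "dcc" already present; 6 new (c, c, c, v, d, v)
  "dvdvn" → prefix "d" already present; 4 new (v, d, v, n)
  "dccnn" → prefix "dccn" already present; 1 new (n)
  "dcccccvd" → prefix "dcccccvd" already present; 0 new (none)
  "dcccccv" → prefix "dcccccv" already present; 0 new (none)
  "dcdnnvc" → prefix "dc" already present; 5 new (d, n, n, v, c)
  "dcccccvn" → prefix "dcccccv" already present; 1 new (n)
  "dcneed" → prefix "dc" already present; 4 new (n, e, e, d)
  "dvdvcnc" → prefix "dvdv" already present; 3 new (c, n, c)
  "dcneee" → prefix "dcnee" already present; 1 new (e)
  "dcdnnvce" → prefix "dcdnnvc" already present; 1 new (e)
  "dvdvcnne" → prefix "dvdvcn" already present; 2 new (n, e)
Total nodes = 6 + 6 + 4 + 1 + 0 + 0 + 5 + 1 + 4 + 3 + 1 + 1 + 2 = 34

34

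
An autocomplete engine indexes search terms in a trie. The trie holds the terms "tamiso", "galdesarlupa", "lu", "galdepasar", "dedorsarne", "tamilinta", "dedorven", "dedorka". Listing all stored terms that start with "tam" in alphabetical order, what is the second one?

Words with prefix "tam", in lexicographic order: "tamilinta", "tamiso"
The 2nd is tamiso.

tamiso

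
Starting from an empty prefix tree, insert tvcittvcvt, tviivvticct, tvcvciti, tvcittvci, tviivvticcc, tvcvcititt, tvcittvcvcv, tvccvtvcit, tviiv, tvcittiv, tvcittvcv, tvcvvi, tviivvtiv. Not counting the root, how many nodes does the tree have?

Insert word by word; a character creates a node only if that edge doesn't already exist:
  "tvcittvcvt" → 10 new (t, v, c, i, t, t, v, c, v, t)
  "tviivvticct" → prefix "tv" already present; 9 new (i, i, v, v, t, i, c, c, t)
  "tvcvciti" → prefix "tvc" already present; 5 new (v, c, i, t, i)
  "tvcittvci" → prefix "tvcittvc" already present; 1 new (i)
  "tviivvticcc" → prefix "tviivvticc" already present; 1 new (c)
  "tvcvcititt" → prefix "tvcvciti" already present; 2 new (t, t)
  "tvcittvcvcv" → prefix "tvcittvcv" already present; 2 new (c, v)
  "tvccvtvcit" → prefix "tvc" already present; 7 new (c, v, t, v, c, i, t)
  "tviiv" → prefix "tviiv" already present; 0 new (none)
  "tvcittiv" → prefix "tvcitt" already present; 2 new (i, v)
  "tvcittvcv" → prefix "tvcittvcv" already present; 0 new (none)
  "tvcvvi" → prefix "tvcv" already present; 2 new (v, i)
  "tviivvtiv" → prefix "tviivvti" already present; 1 new (v)
Total nodes = 10 + 9 + 5 + 1 + 1 + 2 + 2 + 7 + 0 + 2 + 0 + 2 + 1 = 42

42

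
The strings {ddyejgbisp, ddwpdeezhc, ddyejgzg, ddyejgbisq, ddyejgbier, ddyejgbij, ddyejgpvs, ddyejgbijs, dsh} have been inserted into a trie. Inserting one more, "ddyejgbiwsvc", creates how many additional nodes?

The longest prefix of "ddyejgbiwsvc" already in the trie is "ddyejgbi" (length 8).
So 12 − 8 = 4 new nodes.

4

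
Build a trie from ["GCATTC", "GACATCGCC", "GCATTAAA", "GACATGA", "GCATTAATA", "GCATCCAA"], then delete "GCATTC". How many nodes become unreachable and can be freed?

After clearing the end-marker at "GCATTC", prune upward until reaching a node still needed by another word.
The suffix "C" (1 node) is used only by "GCATTC"; the node for "GCATT" still has the child "A", so pruning stops there.
Nodes removed: 1

1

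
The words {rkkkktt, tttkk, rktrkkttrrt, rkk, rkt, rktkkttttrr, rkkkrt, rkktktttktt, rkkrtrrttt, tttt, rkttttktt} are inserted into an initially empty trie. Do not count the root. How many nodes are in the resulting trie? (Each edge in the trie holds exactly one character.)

Insert word by word; a character creates a node only if that edge doesn't already exist:
  "rkkkktt" → 7 new (r, k, k, k, k, t, t)
  "tttkk" → 5 new (t, t, t, k, k)
  "rktrkkttrrt" → prefix "rk" already present; 9 new (t, r, k, k, t, t, r, r, t)
  "rkk" → prefix "rkk" already present; 0 new (none)
  "rkt" → prefix "rkt" already present; 0 new (none)
  "rktkkttttrr" → prefix "rkt" already present; 8 new (k, k, t, t, t, t, r, r)
  "rkkkrt" → prefix "rkkk" already present; 2 new (r, t)
  "rkktktttktt" → prefix "rkk" already present; 8 new (t, k, t, t, t, k, t, t)
  "rkkrtrrttt" → prefix "rkk" already present; 7 new (r, t, r, r, t, t, t)
  "tttt" → prefix "ttt" already present; 1 new (t)
  "rkttttktt" → prefix "rkt" already present; 6 new (t, t, t, k, t, t)
Total nodes = 7 + 5 + 9 + 0 + 0 + 8 + 2 + 8 + 7 + 1 + 6 = 53

53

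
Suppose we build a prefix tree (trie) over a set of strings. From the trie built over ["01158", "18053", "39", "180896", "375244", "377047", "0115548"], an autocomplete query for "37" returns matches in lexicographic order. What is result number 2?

Filter for "37…" and sort: "375244", "377047"
The 2nd is 377047.

377047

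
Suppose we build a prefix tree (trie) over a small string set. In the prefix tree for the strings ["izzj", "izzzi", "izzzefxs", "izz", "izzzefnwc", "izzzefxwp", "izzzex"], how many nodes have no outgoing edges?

6

A leaf is a node with no children — equivalently, the end of a word that is not a proper prefix of any other stored word.
Those words: "izzj", "izzzefnwc", "izzzefxs", "izzzefxwp", "izzzex", "izzzi"
Leaf count: 6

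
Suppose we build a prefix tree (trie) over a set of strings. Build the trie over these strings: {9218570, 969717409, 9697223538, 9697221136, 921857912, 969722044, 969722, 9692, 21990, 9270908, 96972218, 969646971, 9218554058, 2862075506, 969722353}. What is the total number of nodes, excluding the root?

63

Count nodes per top-level branch (shared prefixes stored once):
  '2'-branch (21990, 2862075506): 14 nodes
  '9'-branch (9218554058, 9218570, 921857912, 9270908, 9692, 969646971, 969717409, 969722, 969722044, 9697221136, 96972218, 969722353, 9697223538): 49 nodes
Sum: 63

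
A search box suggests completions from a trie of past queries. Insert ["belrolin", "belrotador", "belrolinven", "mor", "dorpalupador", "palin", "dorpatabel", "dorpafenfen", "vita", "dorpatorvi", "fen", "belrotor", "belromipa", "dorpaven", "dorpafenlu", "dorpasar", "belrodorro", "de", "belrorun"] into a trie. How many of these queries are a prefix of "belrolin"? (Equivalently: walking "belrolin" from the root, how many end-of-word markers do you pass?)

1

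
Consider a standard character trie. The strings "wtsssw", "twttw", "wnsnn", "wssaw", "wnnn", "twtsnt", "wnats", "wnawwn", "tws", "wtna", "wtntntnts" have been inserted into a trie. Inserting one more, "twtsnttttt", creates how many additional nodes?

4

"twtsnt" is already a path in the trie; the remaining "tttt" must be added.
So 10 − 6 = 4 new nodes.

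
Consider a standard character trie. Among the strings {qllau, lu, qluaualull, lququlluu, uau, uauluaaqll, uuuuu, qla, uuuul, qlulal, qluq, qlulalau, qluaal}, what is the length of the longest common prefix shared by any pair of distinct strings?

Look for the deepest trie node that still has at least two words in its subtree.
"qlulal" and "qlulalau" agree on "qlulal" (6 characters) before diverging; nothing deeper is shared.
Longest shared-prefix length: 6

6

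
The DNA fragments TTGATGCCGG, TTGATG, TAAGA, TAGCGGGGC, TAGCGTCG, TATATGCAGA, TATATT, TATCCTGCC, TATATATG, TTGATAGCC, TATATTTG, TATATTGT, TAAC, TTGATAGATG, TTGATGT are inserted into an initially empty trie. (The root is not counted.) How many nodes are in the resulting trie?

Insert word by word; a character creates a node only if that edge doesn't already exist:
  "TTGATGCCGG" → 10 new (T, T, G, A, T, G, C, C, G, G)
  "TTGATG" → prefix "TTGATG" already present; 0 new (none)
  "TAAGA" → prefix "T" already present; 4 new (A, A, G, A)
  "TAGCGGGGC" → prefix "TA" already present; 7 new (G, C, G, G, G, G, C)
  "TAGCGTCG" → prefix "TAGCG" already present; 3 new (T, C, G)
  "TATATGCAGA" → prefix "TA" already present; 8 new (T, A, T, G, C, A, G, A)
  "TATATT" → prefix "TATAT" already present; 1 new (T)
  "TATCCTGCC" → prefix "TAT" already present; 6 new (C, C, T, G, C, C)
  "TATATATG" → prefix "TATAT" already present; 3 new (A, T, G)
  "TTGATAGCC" → prefix "TTGAT" already present; 4 new (A, G, C, C)
  "TATATTTG" → prefix "TATATT" already present; 2 new (T, G)
  "TATATTGT" → prefix "TATATT" already present; 2 new (G, T)
  "TAAC" → prefix "TAA" already present; 1 new (C)
  "TTGATAGATG" → prefix "TTGATAG" already present; 3 new (A, T, G)
  "TTGATGT" → prefix "TTGATG" already present; 1 new (T)
Total nodes = 10 + 0 + 4 + 7 + 3 + 8 + 1 + 6 + 3 + 4 + 2 + 2 + 1 + 3 + 1 = 55

55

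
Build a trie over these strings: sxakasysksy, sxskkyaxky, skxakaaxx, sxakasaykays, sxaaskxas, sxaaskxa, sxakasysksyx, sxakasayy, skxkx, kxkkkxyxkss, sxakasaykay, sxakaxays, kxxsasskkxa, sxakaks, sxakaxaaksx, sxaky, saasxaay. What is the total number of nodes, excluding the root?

For each word, the new-node count is its length minus the longest prefix already in the trie:
  "sxakasysksy" → 11 new (s, x, a, k, a, s, y, s, k, s, y)
  "sxskkyaxky" → prefix "sx" already present; 8 new (s, k, k, y, a, x, k, y)
  "skxakaaxx" → prefix "s" already present; 8 new (k, x, a, k, a, a, x, x)
  "sxakasaykays" → prefix "sxakas" already present; 6 new (a, y, k, a, y, s)
  "sxaaskxas" → prefix "sxa" already present; 6 new (a, s, k, x, a, s)
  "sxaaskxa" → prefix "sxaaskxa" already present; 0 new (none)
  "sxakasysksyx" → prefix "sxakasysksy" already present; 1 new (x)
  "sxakasayy" → prefix "sxakasay" already present; 1 new (y)
  "skxkx" → prefix "skx" already present; 2 new (k, x)
  "kxkkkxyxkss" → 11 new (k, x, k, k, k, x, y, x, k, s, s)
  "sxakasaykay" → prefix "sxakasaykay" already present; 0 new (none)
  "sxakaxays" → prefix "sxaka" already present; 4 new (x, a, y, s)
  "kxxsasskkxa" → prefix "kx" already present; 9 new (x, s, a, s, s, k, k, x, a)
  "sxakaks" → prefix "sxaka" already present; 2 new (k, s)
  "sxakaxaaksx" → prefix "sxakaxa" already present; 4 new (a, k, s, x)
  "sxaky" → prefix "sxak" already present; 1 new (y)
  "saasxaay" → prefix "s" already present; 7 new (a, a, s, x, a, a, y)
Total nodes = 11 + 8 + 8 + 6 + 6 + 0 + 1 + 1 + 2 + 11 + 0 + 4 + 9 + 2 + 4 + 1 + 7 = 81

81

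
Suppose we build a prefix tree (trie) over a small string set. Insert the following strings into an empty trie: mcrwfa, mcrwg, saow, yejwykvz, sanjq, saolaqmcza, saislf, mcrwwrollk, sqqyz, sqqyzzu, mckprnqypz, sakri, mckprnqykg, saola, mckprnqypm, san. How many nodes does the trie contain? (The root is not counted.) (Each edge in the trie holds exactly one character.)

59

For each word, the new-node count is its length minus the longest prefix already in the trie:
  "mcrwfa" → 6 new (m, c, r, w, f, a)
  "mcrwg" → prefix "mcrw" already present; 1 new (g)
  "saow" → 4 new (s, a, o, w)
  "yejwykvz" → 8 new (y, e, j, w, y, k, v, z)
  "sanjq" → prefix "sa" already present; 3 new (n, j, q)
  "saolaqmcza" → prefix "sao" already present; 7 new (l, a, q, m, c, z, a)
  "saislf" → prefix "sa" already present; 4 new (i, s, l, f)
  "mcrwwrollk" → prefix "mcrw" already present; 6 new (w, r, o, l, l, k)
  "sqqyz" → prefix "s" already present; 4 new (q, q, y, z)
  "sqqyzzu" → prefix "sqqyz" already present; 2 new (z, u)
  "mckprnqypz" → prefix "mc" already present; 8 new (k, p, r, n, q, y, p, z)
  "sakri" → prefix "sa" already present; 3 new (k, r, i)
  "mckprnqykg" → prefix "mckprnqy" already present; 2 new (k, g)
  "saola" → prefix "saola" already present; 0 new (none)
  "mckprnqypm" → prefix "mckprnqyp" already present; 1 new (m)
  "san" → prefix "san" already present; 0 new (none)
Total nodes = 6 + 1 + 4 + 8 + 3 + 7 + 4 + 6 + 4 + 2 + 8 + 3 + 2 + 0 + 1 + 0 = 59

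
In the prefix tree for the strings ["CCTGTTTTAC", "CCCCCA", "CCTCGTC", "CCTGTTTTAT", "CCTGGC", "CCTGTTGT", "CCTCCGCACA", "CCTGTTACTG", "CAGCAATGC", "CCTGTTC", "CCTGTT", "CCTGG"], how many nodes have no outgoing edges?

10

Leaves are exactly the stored words that no other stored word extends.
Those words: "CAGCAATGC", "CCCCCA", "CCTCCGCACA", "CCTCGTC", "CCTGGC", "CCTGTTACTG", "CCTGTTC", "CCTGTTGT", "CCTGTTTTAC", "CCTGTTTTAT"
Leaf count: 10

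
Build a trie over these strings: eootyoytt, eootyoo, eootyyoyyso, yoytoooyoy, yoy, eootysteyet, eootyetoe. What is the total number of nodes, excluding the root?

36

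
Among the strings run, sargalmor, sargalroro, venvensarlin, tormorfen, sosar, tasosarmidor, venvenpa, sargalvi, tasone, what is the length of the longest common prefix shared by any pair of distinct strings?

6

Look for the deepest trie node that still has at least two words in its subtree.
e.g. "sargalmor" and "sargalroro" share the prefix "sargal" of length 6; no pair shares a longer one.
Longest shared-prefix length: 6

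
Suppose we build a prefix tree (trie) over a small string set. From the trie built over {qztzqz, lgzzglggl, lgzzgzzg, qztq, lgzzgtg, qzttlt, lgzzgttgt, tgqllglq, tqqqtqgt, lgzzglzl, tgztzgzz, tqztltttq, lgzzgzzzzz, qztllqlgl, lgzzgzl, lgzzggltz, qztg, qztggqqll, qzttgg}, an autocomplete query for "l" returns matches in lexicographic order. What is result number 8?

lgzzgzzzzz

Words with prefix "l", in lexicographic order: "lgzzggltz", "lgzzglggl", "lgzzglzl", "lgzzgtg", "lgzzgttgt", "lgzzgzl", "lgzzgzzg", "lgzzgzzzzz"
The 8th is lgzzgzzzzz.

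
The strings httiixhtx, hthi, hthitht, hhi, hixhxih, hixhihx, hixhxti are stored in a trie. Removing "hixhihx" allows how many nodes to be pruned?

After clearing the end-marker at "hixhihx", prune upward until reaching a node still needed by another word.
The suffix "ihx" (3 nodes) is used only by "hixhihx"; the node for "hixh" still has the child "x", so pruning stops there.
Nodes removed: 3

3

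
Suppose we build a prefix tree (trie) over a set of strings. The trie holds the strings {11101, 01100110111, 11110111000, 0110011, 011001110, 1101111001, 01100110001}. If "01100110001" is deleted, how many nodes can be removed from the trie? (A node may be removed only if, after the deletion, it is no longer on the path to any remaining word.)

3

After clearing the end-marker at "01100110001", prune upward until reaching a node still needed by another word.
The suffix "001" (3 nodes) is used only by "01100110001"; the node for "01100110" still has the child "1", so pruning stops there.
Nodes removed: 3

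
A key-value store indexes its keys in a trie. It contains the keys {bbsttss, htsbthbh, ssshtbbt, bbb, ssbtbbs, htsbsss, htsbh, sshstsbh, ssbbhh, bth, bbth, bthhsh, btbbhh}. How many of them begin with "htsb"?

Walk to "htsb"; the words in its subtree are exactly those with that prefix.
Words under "htsb": htsbh, htsbsss, htsbthbh
Count: 3

3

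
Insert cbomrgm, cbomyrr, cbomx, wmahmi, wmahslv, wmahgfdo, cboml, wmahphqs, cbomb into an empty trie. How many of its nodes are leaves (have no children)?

Leaves are exactly the stored words that no other stored word extends.
Those words: "cbomb", "cboml", "cbomrgm", "cbomx", "cbomyrr", "wmahgfdo", "wmahmi", "wmahphqs", "wmahslv"
Leaf count: 9

9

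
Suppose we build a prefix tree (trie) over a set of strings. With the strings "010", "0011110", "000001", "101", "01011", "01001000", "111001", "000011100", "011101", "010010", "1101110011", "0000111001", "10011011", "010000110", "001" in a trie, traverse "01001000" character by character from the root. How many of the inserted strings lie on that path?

Walk "01001000" from the root; an end-of-word marker is hit whenever a stored word is a prefix of "01001000".
Prefixes of the query that are stored words: "010", "010010", "01001000"
Count: 3

3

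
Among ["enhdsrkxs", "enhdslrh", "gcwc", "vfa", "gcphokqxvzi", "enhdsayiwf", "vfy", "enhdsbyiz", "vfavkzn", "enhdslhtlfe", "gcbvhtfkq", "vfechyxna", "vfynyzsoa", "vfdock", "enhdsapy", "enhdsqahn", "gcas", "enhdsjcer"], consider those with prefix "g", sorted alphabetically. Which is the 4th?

gcwc

Filter for "g…" and sort: "gcas", "gcbvhtfkq", "gcphokqxvzi", "gcwc"
Position 4: gcwc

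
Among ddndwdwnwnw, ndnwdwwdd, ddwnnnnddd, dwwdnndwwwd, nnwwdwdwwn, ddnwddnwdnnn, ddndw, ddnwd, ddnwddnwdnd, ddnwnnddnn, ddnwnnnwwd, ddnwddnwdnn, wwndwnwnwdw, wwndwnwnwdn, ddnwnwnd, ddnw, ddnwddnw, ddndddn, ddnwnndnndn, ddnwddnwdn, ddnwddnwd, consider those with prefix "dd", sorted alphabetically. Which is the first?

Filter for "dd…" and sort: "ddndddn", "ddndw", "ddndwdwnwnw", "ddnw", "ddnwd", "ddnwddnw", "ddnwddnwd", "ddnwddnwdn", "ddnwddnwdnd", "ddnwddnwdnn", "ddnwddnwdnnn", "ddnwnnddnn", "ddnwnndnndn", "ddnwnnnwwd", "ddnwnwnd", "ddwnnnnddd"
Position 1: ddndddn

ddndddn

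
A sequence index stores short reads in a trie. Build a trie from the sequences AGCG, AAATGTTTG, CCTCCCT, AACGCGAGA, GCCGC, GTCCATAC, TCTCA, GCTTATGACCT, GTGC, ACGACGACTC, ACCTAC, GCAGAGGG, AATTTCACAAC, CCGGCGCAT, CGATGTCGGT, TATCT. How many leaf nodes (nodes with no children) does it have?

Leaves are exactly the stored words that no other stored word extends.
Those words: "AAATGTTTG", "AACGCGAGA", "AATTTCACAAC", "ACCTAC", "ACGACGACTC", "AGCG", "CCGGCGCAT", "CCTCCCT", "CGATGTCGGT", "GCAGAGGG", "GCCGC", "GCTTATGACCT", "GTCCATAC", "GTGC", "TATCT", "TCTCA"
Leaf count: 16

16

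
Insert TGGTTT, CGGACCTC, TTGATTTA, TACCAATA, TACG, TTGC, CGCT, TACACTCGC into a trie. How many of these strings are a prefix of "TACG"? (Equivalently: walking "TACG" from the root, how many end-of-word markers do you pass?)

1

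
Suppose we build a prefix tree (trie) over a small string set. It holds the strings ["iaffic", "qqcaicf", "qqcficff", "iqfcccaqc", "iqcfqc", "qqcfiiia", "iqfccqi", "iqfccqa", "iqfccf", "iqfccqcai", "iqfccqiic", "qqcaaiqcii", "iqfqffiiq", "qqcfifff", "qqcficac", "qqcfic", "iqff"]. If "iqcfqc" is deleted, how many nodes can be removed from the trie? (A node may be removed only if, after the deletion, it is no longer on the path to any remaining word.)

Walk "iqcfqc" from the leaf back toward the root, removing each node that no remaining word uses.
The suffix "cfqc" (4 nodes) is used only by "iqcfqc"; the node for "iq" still has the child "f", so pruning stops there.
Nodes removed: 4

4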